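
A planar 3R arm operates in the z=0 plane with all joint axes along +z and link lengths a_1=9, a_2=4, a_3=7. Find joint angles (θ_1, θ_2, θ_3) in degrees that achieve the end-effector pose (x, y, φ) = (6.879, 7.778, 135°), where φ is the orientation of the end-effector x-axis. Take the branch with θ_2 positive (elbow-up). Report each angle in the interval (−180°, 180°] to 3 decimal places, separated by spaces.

0.001 44.993 90.006

wrist centre = target − a_3·(cos φ, sin φ) = (11.8287, 2.8283)
cos θ_2 = (147.9183−9²−4²)/(2·9·4) = 0.7072; θ_2 = 44.9926° (elbow-up)
β = atan2(2.8283,11.8287) = 13.4470°; ψ = atan2(2.8281,11.8288) = 13.4460°
θ_1 = β − ψ = 0.0009°
θ_3 = φ − θ_1 − θ_2 = 90.0065° (wrapped to (-180°,180°])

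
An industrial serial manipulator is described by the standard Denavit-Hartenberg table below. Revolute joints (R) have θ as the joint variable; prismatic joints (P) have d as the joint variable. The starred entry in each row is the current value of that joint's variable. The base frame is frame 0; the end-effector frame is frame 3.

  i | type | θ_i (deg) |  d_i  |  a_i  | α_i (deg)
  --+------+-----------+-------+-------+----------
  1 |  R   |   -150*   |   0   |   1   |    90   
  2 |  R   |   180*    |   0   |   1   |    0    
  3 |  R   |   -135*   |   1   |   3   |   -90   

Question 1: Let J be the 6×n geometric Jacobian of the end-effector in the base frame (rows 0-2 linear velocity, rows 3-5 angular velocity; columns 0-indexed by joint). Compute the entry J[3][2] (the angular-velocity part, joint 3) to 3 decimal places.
-0.500

axis z_2 = (-0.5000,0.8660,0.0000); lever o_n−o_2 = (-2.3371,-0.1946,2.1213)
cross product → J_v[:, 2] = (1.8371,1.0607,2.1213)
J_ω[:, 2] = z_2
entry J[3][2] = -0.5000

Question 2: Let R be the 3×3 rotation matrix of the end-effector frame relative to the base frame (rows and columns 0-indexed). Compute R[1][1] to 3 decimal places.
-0.866

End-effector y-axis (col 1 of R) = (0.5000,-0.8660,-0.0000)
R[1][1] = -0.8660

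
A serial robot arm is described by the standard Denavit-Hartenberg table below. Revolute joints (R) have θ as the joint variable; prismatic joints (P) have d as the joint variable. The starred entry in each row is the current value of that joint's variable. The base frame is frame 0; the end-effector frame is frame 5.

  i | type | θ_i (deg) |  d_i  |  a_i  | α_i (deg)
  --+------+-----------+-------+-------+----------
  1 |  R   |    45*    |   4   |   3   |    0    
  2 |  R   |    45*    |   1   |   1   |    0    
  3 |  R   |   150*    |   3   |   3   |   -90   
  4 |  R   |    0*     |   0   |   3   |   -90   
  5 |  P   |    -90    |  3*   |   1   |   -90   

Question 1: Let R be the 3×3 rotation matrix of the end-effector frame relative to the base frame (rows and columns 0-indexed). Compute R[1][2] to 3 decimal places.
-0.866

End-effector z-axis (col 2 of R) = (-0.5000,-0.8660,-0.0000)
R[1][2] = -0.8660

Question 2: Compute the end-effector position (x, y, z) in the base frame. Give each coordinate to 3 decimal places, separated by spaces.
-0.013 -2.575 5.000

after link 1: o_1 = (2.1213, 2.1213, 4.0000)
after link 2: o_2 = (2.1213, 3.1213, 5.0000)
after link 3: o_3 = (0.6213, 0.5232, 8.0000)
after link 4: o_4 = (-0.8787, -2.0748, 8.0000)
after link 5: o_5 = (-0.0127, -2.5748, 5.0000)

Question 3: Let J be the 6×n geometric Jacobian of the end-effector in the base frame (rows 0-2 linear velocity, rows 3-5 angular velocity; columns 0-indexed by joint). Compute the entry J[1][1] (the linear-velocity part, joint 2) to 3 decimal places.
-2.134

axis z_1 = (0.0000,0.0000,1.0000); lever o_n−o_1 = (-2.1340,-4.6962,1.0000)
cross product → J_v[:, 1] = (4.6962,-2.1340,0.0000)
J_ω[:, 1] = z_1
entry J[1][1] = -2.1340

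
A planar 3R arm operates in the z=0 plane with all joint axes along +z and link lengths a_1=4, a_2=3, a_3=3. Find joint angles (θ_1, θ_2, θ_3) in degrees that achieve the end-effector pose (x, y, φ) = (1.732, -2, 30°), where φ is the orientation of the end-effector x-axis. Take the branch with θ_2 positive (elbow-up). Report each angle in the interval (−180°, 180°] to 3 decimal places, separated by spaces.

wrist centre = target − a_3·(cos φ, sin φ) = (-0.8661, -3.5000)
cos θ_2 = (13.0001−4²−3²)/(2·4·3) = -0.5000; θ_2 = 119.9998° (elbow-up)
β = atan2(-3.5000,-0.8661) = -103.8987°; ψ = atan2(2.5981,2.5000) = 46.1021°
θ_1 = β − ψ = -150.0007°
θ_3 = φ − θ_1 − θ_2 = 60.0010° (wrapped to (-180°,180°])

-150.001 120.000 60.001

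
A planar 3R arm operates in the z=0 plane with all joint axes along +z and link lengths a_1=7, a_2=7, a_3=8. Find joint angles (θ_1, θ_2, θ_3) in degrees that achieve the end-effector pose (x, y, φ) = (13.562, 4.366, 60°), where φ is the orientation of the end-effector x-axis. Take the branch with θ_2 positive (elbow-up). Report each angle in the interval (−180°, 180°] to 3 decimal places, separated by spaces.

wrist centre = target − a_3·(cos φ, sin φ) = (9.5620, -2.5622)
cos θ_2 = (97.9967−7²−7²)/(2·7·7) = -0.0000; θ_2 = 90.0019° (elbow-up)
β = atan2(-2.5622,9.5620) = -15.0004°; ψ = atan2(7.0000,6.9998) = 45.0010°
θ_1 = β − ψ = -60.0014°
θ_3 = φ − θ_1 − θ_2 = 29.9995° (wrapped to (-180°,180°])

-60.001 90.002 29.999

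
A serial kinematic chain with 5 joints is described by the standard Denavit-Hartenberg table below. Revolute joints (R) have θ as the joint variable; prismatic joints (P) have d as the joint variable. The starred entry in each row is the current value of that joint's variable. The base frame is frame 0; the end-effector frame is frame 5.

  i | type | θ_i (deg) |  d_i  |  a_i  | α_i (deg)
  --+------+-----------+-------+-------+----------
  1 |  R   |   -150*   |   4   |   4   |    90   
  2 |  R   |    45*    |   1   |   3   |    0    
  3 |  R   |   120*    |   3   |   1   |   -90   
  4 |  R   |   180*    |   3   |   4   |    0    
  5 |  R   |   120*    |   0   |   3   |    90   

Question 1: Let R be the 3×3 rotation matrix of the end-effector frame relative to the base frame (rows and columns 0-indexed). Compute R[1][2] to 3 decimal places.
End-effector z-axis (col 2 of R) = (-0.9744,0.0148,-0.2241)
R[1][2] = 0.0148

0.015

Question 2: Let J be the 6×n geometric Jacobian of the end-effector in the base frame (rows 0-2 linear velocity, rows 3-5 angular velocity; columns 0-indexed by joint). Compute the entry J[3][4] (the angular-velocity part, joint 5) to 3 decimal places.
axis z_4 = (0.2241,0.1294,-0.9659); lever o_n−o_4 = (-0.0443,2.9744,0.3882)
cross product → J_v[:, 4] = (2.9233,-0.0443,0.6724)
J_ω[:, 4] = z_4
entry J[3][4] = 0.2241

0.224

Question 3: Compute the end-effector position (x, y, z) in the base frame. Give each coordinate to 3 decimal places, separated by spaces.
-9.183 2.317 2.835

after link 1: o_1 = (-3.4641, -2.0000, 4.0000)
after link 2: o_2 = (-5.8012, -2.1946, 6.1213)
after link 3: o_3 = (-6.4647, 0.8864, 6.3801)
after link 4: o_4 = (-9.1383, -0.6572, 2.4471)
after link 5: o_5 = (-9.1826, 2.3172, 2.8353)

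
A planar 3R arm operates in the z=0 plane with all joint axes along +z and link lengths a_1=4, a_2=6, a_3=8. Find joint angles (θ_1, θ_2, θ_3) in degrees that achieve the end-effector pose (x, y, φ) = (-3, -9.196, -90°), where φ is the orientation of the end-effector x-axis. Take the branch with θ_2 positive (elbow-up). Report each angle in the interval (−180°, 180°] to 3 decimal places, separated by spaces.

wrist centre = target − a_3·(cos φ, sin φ) = (-3.0000, -1.1960)
cos θ_2 = (10.4304−4²−6²)/(2·4·6) = -0.8660; θ_2 = 150.0009° (elbow-up)
β = atan2(-1.1960,-3.0000) = -158.2645°; ψ = atan2(2.9999,-1.1962) = 111.7393°
θ_1 = β − ψ = -270.0038°
θ_3 = φ − θ_1 − θ_2 = 30.0029° (wrapped to (-180°,180°])

89.996 150.001 30.003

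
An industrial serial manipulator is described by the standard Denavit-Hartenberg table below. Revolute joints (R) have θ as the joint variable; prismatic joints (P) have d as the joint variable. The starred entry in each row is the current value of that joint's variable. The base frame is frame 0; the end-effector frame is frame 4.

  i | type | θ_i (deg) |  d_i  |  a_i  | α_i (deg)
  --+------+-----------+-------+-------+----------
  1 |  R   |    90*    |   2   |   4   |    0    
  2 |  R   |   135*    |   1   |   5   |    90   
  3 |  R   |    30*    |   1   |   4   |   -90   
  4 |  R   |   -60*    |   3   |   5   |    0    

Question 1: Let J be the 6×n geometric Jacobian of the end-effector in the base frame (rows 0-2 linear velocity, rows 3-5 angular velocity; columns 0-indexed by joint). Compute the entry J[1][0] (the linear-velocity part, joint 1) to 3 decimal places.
-10.224

axis z_0 = ẑ; lever o_n−o_0 = (-10.2243,1.3137,8.8481)
cross product → J_v[:, 0] = (-1.3137,-10.2243,0.0000)
J_ω[:, 0] = z_0
entry J[1][0] = -10.2243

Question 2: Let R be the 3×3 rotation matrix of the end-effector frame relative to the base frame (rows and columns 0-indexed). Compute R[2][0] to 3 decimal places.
End-effector x-axis (col 0 of R) = (-0.9186,0.3062,0.2500)
R[2][0] = 0.2500

0.250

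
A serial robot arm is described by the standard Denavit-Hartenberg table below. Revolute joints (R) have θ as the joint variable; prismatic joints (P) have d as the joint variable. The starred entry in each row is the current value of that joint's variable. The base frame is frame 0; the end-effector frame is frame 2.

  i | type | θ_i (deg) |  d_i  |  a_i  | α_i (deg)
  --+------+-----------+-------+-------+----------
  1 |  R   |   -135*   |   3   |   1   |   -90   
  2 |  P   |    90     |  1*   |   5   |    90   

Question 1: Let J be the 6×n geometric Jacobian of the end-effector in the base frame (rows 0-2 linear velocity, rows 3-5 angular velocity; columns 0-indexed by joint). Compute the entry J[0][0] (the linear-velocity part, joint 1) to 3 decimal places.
axis z_0 = ẑ; lever o_n−o_0 = (0.0000,-1.4142,-2.0000)
cross product → J_v[:, 0] = (1.4142,0.0000,-0.0000)
J_ω[:, 0] = z_0
entry J[0][0] = 1.4142

1.414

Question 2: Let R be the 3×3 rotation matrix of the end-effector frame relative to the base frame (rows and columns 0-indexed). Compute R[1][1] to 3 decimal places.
End-effector y-axis (col 1 of R) = (0.7071,-0.7071,0.0000)
R[1][1] = -0.7071

-0.707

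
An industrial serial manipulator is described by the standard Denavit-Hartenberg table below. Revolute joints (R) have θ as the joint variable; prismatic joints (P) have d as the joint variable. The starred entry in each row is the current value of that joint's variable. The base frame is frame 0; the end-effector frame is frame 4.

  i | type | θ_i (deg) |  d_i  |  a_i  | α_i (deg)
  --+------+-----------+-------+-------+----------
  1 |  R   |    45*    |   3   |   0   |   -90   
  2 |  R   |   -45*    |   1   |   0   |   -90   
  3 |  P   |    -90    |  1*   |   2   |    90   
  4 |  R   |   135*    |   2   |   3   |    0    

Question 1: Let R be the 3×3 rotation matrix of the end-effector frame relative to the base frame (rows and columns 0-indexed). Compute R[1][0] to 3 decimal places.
End-effector x-axis (col 0 of R) = (0.8536,-0.1464,-0.5000)
R[1][0] = -0.1464

-0.146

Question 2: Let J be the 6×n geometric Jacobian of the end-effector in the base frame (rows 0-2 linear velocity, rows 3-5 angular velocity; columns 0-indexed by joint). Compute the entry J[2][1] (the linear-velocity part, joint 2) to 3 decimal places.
axis z_1 = (-0.7071,0.7071,0.0000); lever o_n−o_1 = (-0.0607,1.1820,-3.6213)
cross product → J_v[:, 1] = (-2.5607,-2.5607,-0.7929)
J_ω[:, 1] = z_1
entry J[2][1] = -0.7929

-0.793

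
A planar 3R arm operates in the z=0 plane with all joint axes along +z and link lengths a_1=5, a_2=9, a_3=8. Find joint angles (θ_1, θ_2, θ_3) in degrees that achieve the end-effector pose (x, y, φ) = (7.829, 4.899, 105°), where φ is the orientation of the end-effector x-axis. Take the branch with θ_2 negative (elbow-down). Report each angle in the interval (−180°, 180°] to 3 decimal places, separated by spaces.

wrist centre = target − a_3·(cos φ, sin φ) = (9.8996, -2.8284)
cos θ_2 = (106.0010−5²−9²)/(2·5·9) = 0.0000; θ_2 = -89.9994° (elbow-down)
β = atan2(-2.8284,9.8996) = -15.9452°; ψ = atan2(-9.0000,5.0001) = -60.9449°
θ_1 = β − ψ = 44.9997°
θ_3 = φ − θ_1 − θ_2 = 149.9996° (wrapped to (-180°,180°])

45.000 -89.999 150.000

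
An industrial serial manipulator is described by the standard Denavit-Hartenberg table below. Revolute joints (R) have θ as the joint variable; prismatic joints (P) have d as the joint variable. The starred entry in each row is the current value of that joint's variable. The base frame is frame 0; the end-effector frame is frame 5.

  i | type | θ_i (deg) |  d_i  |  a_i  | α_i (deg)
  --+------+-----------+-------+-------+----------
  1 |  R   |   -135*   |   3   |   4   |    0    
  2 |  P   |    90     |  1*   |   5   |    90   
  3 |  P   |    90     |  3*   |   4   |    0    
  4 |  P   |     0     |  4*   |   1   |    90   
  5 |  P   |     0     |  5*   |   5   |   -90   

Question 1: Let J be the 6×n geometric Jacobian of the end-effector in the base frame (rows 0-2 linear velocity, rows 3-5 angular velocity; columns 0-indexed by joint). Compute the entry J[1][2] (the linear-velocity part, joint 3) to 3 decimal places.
-0.707

prismatic axis z_2 = (-0.7071,-0.7071,0.0000)
J_v[:, 2] = z_2; J_ω[:, 2] = (0,0,0)
entry J[1][2] = -0.7071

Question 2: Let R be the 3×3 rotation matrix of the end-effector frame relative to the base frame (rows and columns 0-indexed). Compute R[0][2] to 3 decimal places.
End-effector z-axis (col 2 of R) = (-0.7071,-0.7071,0.0000)
R[0][2] = -0.7071

-0.707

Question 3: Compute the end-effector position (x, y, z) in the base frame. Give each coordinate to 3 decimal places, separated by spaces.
after link 1: o_1 = (-2.8284, -2.8284, 3.0000)
after link 2: o_2 = (0.7071, -6.3640, 4.0000)
after link 3: o_3 = (-1.4142, -8.4853, 8.0000)
after link 4: o_4 = (-4.2426, -11.3137, 9.0000)
after link 5: o_5 = (-0.7071, -14.8492, 14.0000)

-0.707 -14.849 14.000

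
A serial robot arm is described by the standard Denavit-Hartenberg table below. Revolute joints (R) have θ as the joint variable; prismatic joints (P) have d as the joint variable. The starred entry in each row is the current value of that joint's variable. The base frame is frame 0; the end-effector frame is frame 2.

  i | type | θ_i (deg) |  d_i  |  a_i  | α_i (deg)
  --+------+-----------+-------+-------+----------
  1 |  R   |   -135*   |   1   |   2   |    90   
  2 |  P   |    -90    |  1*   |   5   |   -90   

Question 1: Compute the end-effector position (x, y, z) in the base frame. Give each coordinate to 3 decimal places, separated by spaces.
after link 1: o_1 = (-1.4142, -1.4142, 1.0000)
after link 2: o_2 = (-2.1213, -0.7071, -4.0000)

-2.121 -0.707 -4.000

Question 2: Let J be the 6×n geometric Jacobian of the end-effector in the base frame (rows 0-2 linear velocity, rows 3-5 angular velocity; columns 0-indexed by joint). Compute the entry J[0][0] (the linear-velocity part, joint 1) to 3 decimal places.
axis z_0 = ẑ; lever o_n−o_0 = (-2.1213,-0.7071,-4.0000)
cross product → J_v[:, 0] = (0.7071,-2.1213,0.0000)
J_ω[:, 0] = z_0
entry J[0][0] = 0.7071

0.707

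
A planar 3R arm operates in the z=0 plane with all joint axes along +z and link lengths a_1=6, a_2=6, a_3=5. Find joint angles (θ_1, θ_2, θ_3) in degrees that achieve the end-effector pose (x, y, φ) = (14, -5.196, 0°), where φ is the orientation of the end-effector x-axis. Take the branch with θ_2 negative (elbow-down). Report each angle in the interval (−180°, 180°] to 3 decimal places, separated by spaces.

0.001 -60.001 60.000

wrist centre = target − a_3·(cos φ, sin φ) = (9.0000, -5.1960)
cos θ_2 = (107.9984−6²−6²)/(2·6·6) = 0.5000; θ_2 = -60.0015° (elbow-down)
β = atan2(-5.1960,9.0000) = -29.9993°; ψ = atan2(-5.1962,8.9999) = -30.0007°
θ_1 = β − ψ = 0.0015°
θ_3 = φ − θ_1 − θ_2 = 60.0000° (wrapped to (-180°,180°])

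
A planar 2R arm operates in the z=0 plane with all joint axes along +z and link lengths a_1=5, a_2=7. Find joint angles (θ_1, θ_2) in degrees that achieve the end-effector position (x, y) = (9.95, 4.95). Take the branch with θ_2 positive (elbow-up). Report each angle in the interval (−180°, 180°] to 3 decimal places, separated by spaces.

cos θ_2 = (123.5050−5²−7²)/(2·5·7) = 0.7072; θ_2 = 44.9913° (elbow-up)
β = atan2(4.9500,9.9500) = 26.4498°; ψ = atan2(4.9490,9.9505) = 26.4440°
θ_1 = β − ψ = 0.0058°

0.006 44.991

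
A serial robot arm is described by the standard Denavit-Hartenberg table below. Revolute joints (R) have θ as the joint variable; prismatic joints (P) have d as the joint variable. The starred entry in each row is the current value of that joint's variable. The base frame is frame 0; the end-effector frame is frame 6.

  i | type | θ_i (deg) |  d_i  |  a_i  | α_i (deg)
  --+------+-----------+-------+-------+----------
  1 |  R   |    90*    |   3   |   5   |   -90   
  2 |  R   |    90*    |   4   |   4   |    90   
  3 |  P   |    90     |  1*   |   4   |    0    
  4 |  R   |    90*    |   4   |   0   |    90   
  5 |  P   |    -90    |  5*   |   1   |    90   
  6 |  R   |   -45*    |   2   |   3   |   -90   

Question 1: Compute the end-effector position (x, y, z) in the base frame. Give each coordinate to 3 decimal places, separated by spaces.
after link 1: o_1 = (0.0000, 5.0000, 3.0000)
after link 2: o_2 = (-4.0000, 5.0000, -1.0000)
after link 3: o_3 = (-8.0000, 6.0000, -1.0000)
after link 4: o_4 = (-8.0000, 10.0000, -1.0000)
after link 5: o_5 = (-13.0000, 9.0000, -1.0000)
after link 6: o_6 = (-10.8787, 6.8787, -3.0000)

-10.879 6.879 -3.000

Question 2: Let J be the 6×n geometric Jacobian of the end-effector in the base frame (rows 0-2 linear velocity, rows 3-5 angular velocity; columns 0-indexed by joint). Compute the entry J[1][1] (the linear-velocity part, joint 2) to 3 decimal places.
axis z_1 = (-1.0000,0.0000,0.0000); lever o_n−o_1 = (-10.8787,1.8787,-6.0000)
cross product → J_v[:, 1] = (-0.0000,-6.0000,-1.8787)
J_ω[:, 1] = z_1
entry J[1][1] = -6.0000

-6.000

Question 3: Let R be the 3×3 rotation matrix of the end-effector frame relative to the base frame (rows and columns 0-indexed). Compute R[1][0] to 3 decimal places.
-0.707

End-effector x-axis (col 0 of R) = (0.7071,-0.7071,-0.0000)
R[1][0] = -0.7071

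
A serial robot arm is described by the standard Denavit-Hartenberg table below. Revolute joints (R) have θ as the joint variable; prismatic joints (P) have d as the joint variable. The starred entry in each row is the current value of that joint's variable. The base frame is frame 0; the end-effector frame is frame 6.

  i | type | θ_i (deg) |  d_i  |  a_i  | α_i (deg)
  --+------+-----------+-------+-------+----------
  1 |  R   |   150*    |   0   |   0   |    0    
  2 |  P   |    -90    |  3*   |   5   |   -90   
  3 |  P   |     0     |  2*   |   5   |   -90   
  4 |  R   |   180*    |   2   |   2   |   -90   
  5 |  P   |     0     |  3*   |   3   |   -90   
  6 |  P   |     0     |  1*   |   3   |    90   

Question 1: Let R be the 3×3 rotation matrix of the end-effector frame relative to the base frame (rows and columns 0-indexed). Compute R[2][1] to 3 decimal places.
1.000

End-effector y-axis (col 1 of R) = (0.0000,-0.0000,1.0000)
R[2][1] = 1.0000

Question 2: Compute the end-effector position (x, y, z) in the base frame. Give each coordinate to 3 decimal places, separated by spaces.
after link 1: o_1 = (0.0000, 0.0000, 0.0000)
after link 2: o_2 = (2.5000, 4.3301, 3.0000)
after link 3: o_3 = (3.2679, 9.6603, 3.0000)
after link 4: o_4 = (2.2679, 7.9282, 1.0000)
after link 5: o_5 = (-1.8301, 6.8301, 1.0000)
after link 6: o_6 = (-3.3301, 4.2321, 2.0000)

-3.330 4.232 2.000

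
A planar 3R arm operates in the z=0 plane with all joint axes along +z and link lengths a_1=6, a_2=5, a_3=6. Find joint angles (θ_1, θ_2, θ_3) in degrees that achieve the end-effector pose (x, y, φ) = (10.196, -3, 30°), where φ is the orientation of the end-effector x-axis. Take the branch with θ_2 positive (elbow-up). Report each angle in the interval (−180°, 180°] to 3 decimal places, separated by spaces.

-90.001 90.001 30.000

wrist centre = target − a_3·(cos φ, sin φ) = (4.9998, -6.0000)
cos θ_2 = (60.9985−6²−5²)/(2·6·5) = -0.0000; θ_2 = 90.0015° (elbow-up)
β = atan2(-6.0000,4.9998) = -50.1953°; ψ = atan2(5.0000,5.9999) = 39.8062°
θ_1 = β − ψ = -90.0015°
θ_3 = φ − θ_1 − θ_2 = 30.0000° (wrapped to (-180°,180°])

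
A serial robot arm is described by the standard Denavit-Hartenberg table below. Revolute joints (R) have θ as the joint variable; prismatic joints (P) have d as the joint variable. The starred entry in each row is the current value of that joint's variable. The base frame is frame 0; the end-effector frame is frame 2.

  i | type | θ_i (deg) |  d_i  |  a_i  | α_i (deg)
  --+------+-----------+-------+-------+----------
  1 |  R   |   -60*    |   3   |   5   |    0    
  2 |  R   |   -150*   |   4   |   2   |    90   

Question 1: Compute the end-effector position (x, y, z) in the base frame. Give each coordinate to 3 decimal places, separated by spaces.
0.768 -3.330 7.000

after link 1: o_1 = (2.5000, -4.3301, 3.0000)
after link 2: o_2 = (0.7679, -3.3301, 7.0000)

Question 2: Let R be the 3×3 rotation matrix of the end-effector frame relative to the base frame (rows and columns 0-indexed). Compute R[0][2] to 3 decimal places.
0.500

End-effector z-axis (col 2 of R) = (0.5000,0.8660,0.0000)
R[0][2] = 0.5000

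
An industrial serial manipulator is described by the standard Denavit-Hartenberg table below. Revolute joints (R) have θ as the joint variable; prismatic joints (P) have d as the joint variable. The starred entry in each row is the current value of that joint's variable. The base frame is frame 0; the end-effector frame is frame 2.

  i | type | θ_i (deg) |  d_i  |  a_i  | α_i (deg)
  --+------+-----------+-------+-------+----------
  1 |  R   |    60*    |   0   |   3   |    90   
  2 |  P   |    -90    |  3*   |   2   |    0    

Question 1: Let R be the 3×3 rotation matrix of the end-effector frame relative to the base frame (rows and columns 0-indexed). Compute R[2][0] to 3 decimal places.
-1.000

End-effector x-axis (col 0 of R) = (0.0000,0.0000,-1.0000)
R[2][0] = -1.0000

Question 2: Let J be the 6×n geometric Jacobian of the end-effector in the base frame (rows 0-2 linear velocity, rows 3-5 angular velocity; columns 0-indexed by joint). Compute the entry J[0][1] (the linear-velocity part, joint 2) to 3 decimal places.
prismatic axis z_1 = (0.8660,-0.5000,0.0000)
J_v[:, 1] = z_1; J_ω[:, 1] = (0,0,0)
entry J[0][1] = 0.8660

0.866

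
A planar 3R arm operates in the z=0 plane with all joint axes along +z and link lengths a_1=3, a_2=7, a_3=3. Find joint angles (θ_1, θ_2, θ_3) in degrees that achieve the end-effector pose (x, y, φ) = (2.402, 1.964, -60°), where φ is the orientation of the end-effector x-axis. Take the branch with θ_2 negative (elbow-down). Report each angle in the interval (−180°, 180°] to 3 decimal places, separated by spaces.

wrist centre = target − a_3·(cos φ, sin φ) = (0.9020, 4.5621)
cos θ_2 = (21.6261−3²−7²)/(2·3·7) = -0.8660; θ_2 = -150.0022° (elbow-down)
β = atan2(4.5621,0.9020) = 78.8159°; ψ = atan2(-3.4998,-3.0623) = -131.1860°
θ_1 = β − ψ = 210.0019°
θ_3 = φ − θ_1 − θ_2 = -119.9998° (wrapped to (-180°,180°])

-149.998 -150.002 -120.000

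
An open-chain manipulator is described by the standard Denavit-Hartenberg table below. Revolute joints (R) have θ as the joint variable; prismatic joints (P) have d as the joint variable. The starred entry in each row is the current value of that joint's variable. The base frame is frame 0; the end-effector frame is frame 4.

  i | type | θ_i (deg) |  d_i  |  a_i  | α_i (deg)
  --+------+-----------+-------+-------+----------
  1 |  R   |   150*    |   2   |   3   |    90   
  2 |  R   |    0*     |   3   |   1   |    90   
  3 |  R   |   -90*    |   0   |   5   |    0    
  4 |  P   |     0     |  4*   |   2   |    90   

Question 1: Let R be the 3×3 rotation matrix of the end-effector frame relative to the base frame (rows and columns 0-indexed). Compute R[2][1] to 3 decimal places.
-1.000

End-effector y-axis (col 1 of R) = (0.0000,0.0000,-1.0000)
R[2][1] = -1.0000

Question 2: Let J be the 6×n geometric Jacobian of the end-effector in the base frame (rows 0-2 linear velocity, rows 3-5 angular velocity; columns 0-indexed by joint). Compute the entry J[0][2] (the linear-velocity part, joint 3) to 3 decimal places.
-6.062

axis z_2 = (0.0000,0.0000,-1.0000); lever o_n−o_2 = (-3.5000,-6.0622,-4.0000)
cross product → J_v[:, 2] = (-6.0622,3.5000,0.0000)
J_ω[:, 2] = z_2
entry J[0][2] = -6.0622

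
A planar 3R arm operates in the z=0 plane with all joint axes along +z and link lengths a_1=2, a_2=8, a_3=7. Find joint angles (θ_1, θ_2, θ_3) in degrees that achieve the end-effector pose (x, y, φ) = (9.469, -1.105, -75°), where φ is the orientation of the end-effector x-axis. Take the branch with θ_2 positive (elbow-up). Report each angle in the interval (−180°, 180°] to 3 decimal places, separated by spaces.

0.001 44.995 -119.996

wrist centre = target − a_3·(cos φ, sin φ) = (7.6573, 5.6565)
cos θ_2 = (90.6295−2²−8²)/(2·2·8) = 0.7072; θ_2 = 44.9947° (elbow-up)
β = atan2(5.6565,7.6573) = 36.4536°; ψ = atan2(5.6563,7.6574) = 36.4524°
θ_1 = β − ψ = 0.0011°
θ_3 = φ − θ_1 − θ_2 = -119.9958° (wrapped to (-180°,180°])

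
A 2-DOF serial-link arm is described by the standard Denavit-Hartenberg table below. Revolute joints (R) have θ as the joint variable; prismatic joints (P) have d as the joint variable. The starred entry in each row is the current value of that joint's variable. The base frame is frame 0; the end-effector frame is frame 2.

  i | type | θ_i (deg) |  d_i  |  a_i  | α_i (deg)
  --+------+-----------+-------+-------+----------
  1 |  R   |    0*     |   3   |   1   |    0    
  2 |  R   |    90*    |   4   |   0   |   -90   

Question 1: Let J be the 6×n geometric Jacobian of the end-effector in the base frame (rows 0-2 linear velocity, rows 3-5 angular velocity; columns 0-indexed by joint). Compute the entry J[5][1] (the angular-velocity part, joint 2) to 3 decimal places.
axis z_1 = (0.0000,0.0000,1.0000); lever o_n−o_1 = (0.0000,0.0000,4.0000)
cross product → J_v[:, 1] = (0.0000,0.0000,0.0000)
J_ω[:, 1] = z_1
entry J[5][1] = 1.0000

1.000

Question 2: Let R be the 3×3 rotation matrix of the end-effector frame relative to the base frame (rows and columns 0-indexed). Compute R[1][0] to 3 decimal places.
End-effector x-axis (col 0 of R) = (0.0000,1.0000,0.0000)
R[1][0] = 1.0000

1.000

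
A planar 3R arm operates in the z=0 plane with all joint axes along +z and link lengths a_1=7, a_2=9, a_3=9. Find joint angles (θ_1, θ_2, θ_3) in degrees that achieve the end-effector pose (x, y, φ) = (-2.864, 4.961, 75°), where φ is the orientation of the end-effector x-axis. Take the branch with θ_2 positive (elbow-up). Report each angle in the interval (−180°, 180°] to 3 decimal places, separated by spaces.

131.409 135.002 168.589

wrist centre = target − a_3·(cos φ, sin φ) = (-5.1934, -3.7323)
cos θ_2 = (40.9014−7²−9²)/(2·7·9) = -0.7071; θ_2 = 135.0020° (elbow-up)
β = atan2(-3.7323,-5.1934) = -144.2962°; ψ = atan2(6.3637,0.6358) = 84.2944°
θ_1 = β − ψ = -228.5906°
θ_3 = φ − θ_1 − θ_2 = 168.5886° (wrapped to (-180°,180°])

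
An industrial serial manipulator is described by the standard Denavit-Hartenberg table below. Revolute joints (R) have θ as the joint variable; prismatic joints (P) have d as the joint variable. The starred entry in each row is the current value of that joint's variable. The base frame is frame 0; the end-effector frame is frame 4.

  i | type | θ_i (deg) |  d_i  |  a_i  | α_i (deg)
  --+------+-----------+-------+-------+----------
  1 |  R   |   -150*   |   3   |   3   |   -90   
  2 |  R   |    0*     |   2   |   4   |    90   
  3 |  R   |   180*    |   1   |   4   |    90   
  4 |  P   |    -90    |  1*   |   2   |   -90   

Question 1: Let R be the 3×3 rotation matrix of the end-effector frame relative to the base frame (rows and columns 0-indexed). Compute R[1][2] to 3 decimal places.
0.500

End-effector z-axis (col 2 of R) = (0.8660,0.5000,0.0000)
R[1][2] = 0.5000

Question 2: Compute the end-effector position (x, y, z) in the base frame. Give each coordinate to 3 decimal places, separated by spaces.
-1.098 -4.098 2.000

after link 1: o_1 = (-2.5981, -1.5000, 3.0000)
after link 2: o_2 = (-5.0622, -5.2321, 3.0000)
after link 3: o_3 = (-1.5981, -3.2321, 4.0000)
after link 4: o_4 = (-1.0981, -4.0981, 2.0000)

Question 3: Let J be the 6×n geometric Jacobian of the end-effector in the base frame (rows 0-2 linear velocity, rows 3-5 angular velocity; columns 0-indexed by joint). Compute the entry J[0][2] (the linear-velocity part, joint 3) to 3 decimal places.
axis z_2 = (0.0000,0.0000,1.0000); lever o_n−o_2 = (3.9641,1.1340,-1.0000)
cross product → J_v[:, 2] = (-1.1340,3.9641,0.0000)
J_ω[:, 2] = z_2
entry J[0][2] = -1.1340

-1.134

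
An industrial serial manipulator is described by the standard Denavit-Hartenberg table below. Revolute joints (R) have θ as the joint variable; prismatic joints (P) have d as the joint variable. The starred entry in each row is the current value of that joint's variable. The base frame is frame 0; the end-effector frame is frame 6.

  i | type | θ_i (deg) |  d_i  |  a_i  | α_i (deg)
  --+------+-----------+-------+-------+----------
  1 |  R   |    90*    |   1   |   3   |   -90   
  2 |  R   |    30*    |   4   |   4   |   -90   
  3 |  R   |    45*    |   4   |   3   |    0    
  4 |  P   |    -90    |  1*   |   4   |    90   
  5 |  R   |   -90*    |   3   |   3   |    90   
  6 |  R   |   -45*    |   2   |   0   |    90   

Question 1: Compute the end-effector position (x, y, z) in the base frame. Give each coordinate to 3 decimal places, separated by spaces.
after link 1: o_1 = (0.0000, 3.0000, 1.0000)
after link 2: o_2 = (-4.0000, 6.4641, -1.0000)
after link 3: o_3 = (-1.8787, 6.3012, -5.5248)
after link 4: o_4 = (-4.7071, 8.2507, -7.8050)
after link 5: o_5 = (-6.8284, 7.9136, -4.1463)
after link 6: o_6 = (-5.4142, 6.6888, -3.4392)

-5.414 6.689 -3.439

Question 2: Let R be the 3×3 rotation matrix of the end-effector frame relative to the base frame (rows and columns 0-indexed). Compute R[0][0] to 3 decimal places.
0.500

End-effector x-axis (col 0 of R) = (0.5000,0.7866,0.3624)
R[0][0] = 0.5000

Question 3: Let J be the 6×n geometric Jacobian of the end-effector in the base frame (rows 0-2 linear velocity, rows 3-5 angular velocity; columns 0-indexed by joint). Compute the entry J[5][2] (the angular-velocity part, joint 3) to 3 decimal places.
axis z_2 = (-0.0000,-0.5000,-0.8660); lever o_n−o_2 = (-1.4142,0.2247,-2.4392)
cross product → J_v[:, 2] = (1.4142,1.2247,-0.7071)
J_ω[:, 2] = z_2
entry J[5][2] = -0.8660

-0.866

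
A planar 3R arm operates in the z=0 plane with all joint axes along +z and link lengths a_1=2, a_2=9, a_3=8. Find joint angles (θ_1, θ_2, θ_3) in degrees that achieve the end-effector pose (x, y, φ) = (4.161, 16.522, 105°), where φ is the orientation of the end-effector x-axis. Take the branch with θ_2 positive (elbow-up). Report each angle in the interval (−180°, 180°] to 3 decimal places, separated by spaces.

30.004 29.999 44.997

wrist centre = target − a_3·(cos φ, sin φ) = (6.2316, 8.7946)
cos θ_2 = (116.1771−2²−9²)/(2·2·9) = 0.8660; θ_2 = 29.9994° (elbow-up)
β = atan2(8.7946,6.2316) = 54.6799°; ψ = atan2(4.4999,9.7943) = 24.6761°
θ_1 = β − ψ = 30.0038°
θ_3 = φ − θ_1 − θ_2 = 44.9968° (wrapped to (-180°,180°])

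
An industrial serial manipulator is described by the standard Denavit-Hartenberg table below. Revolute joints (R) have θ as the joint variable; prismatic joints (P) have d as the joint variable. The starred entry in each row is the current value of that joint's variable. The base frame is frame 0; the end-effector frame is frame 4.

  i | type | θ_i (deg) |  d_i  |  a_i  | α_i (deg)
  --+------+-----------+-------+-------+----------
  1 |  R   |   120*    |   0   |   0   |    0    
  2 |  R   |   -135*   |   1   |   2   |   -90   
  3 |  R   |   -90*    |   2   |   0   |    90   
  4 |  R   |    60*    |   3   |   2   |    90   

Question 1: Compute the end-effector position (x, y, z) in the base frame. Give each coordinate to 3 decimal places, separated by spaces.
0.000 3.864 2.000

after link 1: o_1 = (0.0000, 0.0000, 0.0000)
after link 2: o_2 = (1.9319, -0.5176, 1.0000)
after link 3: o_3 = (2.4495, 1.4142, 1.0000)
after link 4: o_4 = (0.0000, 3.8637, 2.0000)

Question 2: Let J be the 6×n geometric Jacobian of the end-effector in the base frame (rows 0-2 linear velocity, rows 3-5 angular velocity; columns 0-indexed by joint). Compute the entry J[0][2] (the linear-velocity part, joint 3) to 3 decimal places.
0.966

axis z_2 = (0.2588,0.9659,0.0000); lever o_n−o_2 = (-1.9319,4.3813,1.0000)
cross product → J_v[:, 2] = (0.9659,-0.2588,3.0000)
J_ω[:, 2] = z_2
entry J[0][2] = 0.9659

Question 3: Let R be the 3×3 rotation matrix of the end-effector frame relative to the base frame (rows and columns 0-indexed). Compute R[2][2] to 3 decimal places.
0.866

End-effector z-axis (col 2 of R) = (-0.1294,-0.4830,0.8660)
R[2][2] = 0.8660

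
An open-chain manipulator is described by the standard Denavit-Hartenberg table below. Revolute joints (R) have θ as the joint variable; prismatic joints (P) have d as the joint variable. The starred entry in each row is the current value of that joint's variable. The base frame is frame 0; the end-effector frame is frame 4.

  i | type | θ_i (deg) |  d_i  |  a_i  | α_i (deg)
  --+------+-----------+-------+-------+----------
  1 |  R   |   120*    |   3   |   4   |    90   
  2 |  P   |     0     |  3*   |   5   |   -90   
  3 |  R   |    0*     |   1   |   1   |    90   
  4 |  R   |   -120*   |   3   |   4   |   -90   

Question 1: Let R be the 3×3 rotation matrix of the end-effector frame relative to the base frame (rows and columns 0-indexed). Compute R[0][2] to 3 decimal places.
End-effector z-axis (col 2 of R) = (-0.4330,0.7500,-0.5000)
R[0][2] = -0.4330

-0.433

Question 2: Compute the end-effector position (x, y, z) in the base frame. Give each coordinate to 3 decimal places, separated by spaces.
after link 1: o_1 = (-2.0000, 3.4641, 3.0000)
after link 2: o_2 = (-1.9019, 9.2942, 3.0000)
after link 3: o_3 = (-2.4019, 10.1603, 4.0000)
after link 4: o_4 = (1.1962, 9.9282, 0.5359)

1.196 9.928 0.536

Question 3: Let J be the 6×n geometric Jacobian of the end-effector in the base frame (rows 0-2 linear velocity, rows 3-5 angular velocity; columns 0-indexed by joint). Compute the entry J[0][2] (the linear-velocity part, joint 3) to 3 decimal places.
-0.634

axis z_2 = (0.0000,0.0000,1.0000); lever o_n−o_2 = (3.0981,0.6340,-2.4641)
cross product → J_v[:, 2] = (-0.6340,3.0981,0.0000)
J_ω[:, 2] = z_2
entry J[0][2] = -0.6340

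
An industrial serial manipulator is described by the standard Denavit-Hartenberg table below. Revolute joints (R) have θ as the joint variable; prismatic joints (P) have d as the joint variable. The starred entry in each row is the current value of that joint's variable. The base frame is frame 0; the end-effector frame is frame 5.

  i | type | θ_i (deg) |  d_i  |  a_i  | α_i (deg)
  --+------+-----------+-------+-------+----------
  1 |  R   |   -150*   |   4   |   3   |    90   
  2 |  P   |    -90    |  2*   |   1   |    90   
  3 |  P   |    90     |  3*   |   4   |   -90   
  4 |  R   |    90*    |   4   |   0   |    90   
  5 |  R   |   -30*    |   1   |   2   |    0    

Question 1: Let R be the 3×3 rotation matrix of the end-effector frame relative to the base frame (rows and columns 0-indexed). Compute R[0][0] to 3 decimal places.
-0.750

End-effector x-axis (col 0 of R) = (-0.7500,-0.4330,-0.5000)
R[0][0] = -0.7500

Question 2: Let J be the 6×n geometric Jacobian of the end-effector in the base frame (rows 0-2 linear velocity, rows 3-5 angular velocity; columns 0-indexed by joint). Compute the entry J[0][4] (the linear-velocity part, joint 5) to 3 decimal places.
-0.866

axis z_4 = (-0.5000,0.8660,0.0000); lever o_n−o_4 = (-2.0000,0.0000,-1.0000)
cross product → J_v[:, 4] = (-0.8660,-0.5000,1.7321)
J_ω[:, 4] = z_4
entry J[0][4] = -0.8660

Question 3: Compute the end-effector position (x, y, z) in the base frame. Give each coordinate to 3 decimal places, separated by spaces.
after link 1: o_1 = (-2.5981, -1.5000, 4.0000)
after link 2: o_2 = (-3.5981, 0.2321, 3.0000)
after link 3: o_3 = (-3.0000, 5.1962, 3.0000)
after link 4: o_4 = (-3.0000, 5.1962, 7.0000)
after link 5: o_5 = (-5.0000, 5.1962, 6.0000)

-5.000 5.196 6.000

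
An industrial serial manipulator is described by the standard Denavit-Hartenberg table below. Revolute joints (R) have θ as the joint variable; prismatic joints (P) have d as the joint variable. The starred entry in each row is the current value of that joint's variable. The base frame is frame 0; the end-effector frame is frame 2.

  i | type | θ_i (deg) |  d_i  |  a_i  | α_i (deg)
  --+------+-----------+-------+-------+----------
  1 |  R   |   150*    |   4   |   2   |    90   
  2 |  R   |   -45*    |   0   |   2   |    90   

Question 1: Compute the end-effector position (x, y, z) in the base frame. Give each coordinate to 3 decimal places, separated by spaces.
after link 1: o_1 = (-1.7321, 1.0000, 4.0000)
after link 2: o_2 = (-2.9568, 1.7071, 2.5858)

-2.957 1.707 2.586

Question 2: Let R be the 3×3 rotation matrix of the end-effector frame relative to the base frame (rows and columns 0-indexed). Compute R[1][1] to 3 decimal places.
End-effector y-axis (col 1 of R) = (0.5000,0.8660,0.0000)
R[1][1] = 0.8660

0.866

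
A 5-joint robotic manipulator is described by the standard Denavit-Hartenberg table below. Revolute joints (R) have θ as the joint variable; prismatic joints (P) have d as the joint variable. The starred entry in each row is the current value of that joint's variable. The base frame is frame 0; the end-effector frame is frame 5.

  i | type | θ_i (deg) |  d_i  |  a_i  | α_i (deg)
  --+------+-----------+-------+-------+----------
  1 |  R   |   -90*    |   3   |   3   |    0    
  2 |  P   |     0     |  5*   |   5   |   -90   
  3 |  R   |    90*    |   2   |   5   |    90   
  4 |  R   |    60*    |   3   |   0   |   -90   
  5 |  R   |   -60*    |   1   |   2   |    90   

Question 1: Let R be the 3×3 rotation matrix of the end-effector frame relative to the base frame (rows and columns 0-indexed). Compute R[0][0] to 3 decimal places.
End-effector x-axis (col 0 of R) = (0.4330,-0.8660,-0.2500)
R[0][0] = 0.4330

0.433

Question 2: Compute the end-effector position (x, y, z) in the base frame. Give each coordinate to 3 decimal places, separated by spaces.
after link 1: o_1 = (0.0000, -3.0000, 3.0000)
after link 2: o_2 = (0.0000, -8.0000, 8.0000)
after link 3: o_3 = (2.0000, -8.0000, 3.0000)
after link 4: o_4 = (2.0000, -11.0000, 3.0000)
after link 5: o_5 = (3.3660, -12.7321, 3.3660)

3.366 -12.732 3.366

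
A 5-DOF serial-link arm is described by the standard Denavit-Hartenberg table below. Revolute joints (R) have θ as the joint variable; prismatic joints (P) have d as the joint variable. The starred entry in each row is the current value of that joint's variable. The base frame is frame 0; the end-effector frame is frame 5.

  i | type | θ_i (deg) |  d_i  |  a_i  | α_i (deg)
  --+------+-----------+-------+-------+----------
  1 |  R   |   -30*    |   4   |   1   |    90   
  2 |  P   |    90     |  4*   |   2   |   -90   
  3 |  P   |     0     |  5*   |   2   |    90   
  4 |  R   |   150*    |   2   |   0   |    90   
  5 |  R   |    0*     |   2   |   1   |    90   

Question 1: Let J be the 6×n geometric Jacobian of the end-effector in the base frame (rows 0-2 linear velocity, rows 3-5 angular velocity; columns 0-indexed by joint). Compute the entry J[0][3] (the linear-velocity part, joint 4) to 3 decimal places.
-0.116

axis z_3 = (-0.5000,-0.8660,0.0000); lever o_n−o_3 = (-2.9330,-0.6160,0.1340)
cross product → J_v[:, 3] = (-0.1160,0.0670,-2.2321)
J_ω[:, 3] = z_3
entry J[0][3] = -0.1160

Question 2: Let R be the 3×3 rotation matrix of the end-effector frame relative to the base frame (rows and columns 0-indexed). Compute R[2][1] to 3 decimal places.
End-effector y-axis (col 1 of R) = (-0.7500,0.4330,0.5000)
R[2][1] = 0.5000

0.500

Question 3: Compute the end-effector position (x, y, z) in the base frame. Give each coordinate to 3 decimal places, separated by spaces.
after link 1: o_1 = (0.8660, -0.5000, 4.0000)
after link 2: o_2 = (-1.1340, -3.9641, 6.0000)
after link 3: o_3 = (-5.4641, -1.4641, 8.0000)
after link 4: o_4 = (-6.4641, -3.1962, 8.0000)
after link 5: o_5 = (-8.3971, -2.0801, 8.1340)

-8.397 -2.080 8.134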